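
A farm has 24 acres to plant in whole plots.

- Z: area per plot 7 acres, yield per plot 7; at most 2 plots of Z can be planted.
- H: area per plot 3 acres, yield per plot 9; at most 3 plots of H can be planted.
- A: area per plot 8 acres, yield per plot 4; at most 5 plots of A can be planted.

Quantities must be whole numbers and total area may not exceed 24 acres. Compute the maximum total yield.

41

This is a bounded integer knapsack.
1×Z, 3×H, and 1×A: area 24 ≤ 24, yield 1·7 + 3·9 + 1·4 = 38.
2×Z and 3×H: area 23 ≤ 24, yield 2·7 + 3·9 = 41.
Best is 41.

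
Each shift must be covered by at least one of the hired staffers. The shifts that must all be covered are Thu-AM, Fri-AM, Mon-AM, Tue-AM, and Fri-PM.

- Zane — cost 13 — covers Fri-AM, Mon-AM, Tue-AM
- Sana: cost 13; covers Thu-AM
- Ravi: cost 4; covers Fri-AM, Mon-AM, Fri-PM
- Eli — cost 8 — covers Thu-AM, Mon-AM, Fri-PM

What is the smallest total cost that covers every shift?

The greedy cost-per-new-shift heuristic would pick Ravi, Eli, and Zane for 25, but a cheaper cover exists.
Choose Zane and Eli: together they cover Thu-AM, Fri-AM, Mon-AM, Tue-AM, Fri-PM — every shift.
Total cost: 13 + 8 = 21.
No cover costs less than 21.

21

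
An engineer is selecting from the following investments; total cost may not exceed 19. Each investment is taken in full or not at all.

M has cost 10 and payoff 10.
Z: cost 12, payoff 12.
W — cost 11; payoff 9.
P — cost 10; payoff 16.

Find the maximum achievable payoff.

16

P: cost 10 ≤ 19, payoff 16.
Z: cost 12 ≤ 19, payoff 12.
Best is P with total payoff 16.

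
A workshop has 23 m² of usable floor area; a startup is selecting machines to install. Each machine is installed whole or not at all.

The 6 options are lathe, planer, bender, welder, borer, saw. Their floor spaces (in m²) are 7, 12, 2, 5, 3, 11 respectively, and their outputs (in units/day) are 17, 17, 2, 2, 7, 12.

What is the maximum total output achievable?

Allowing fractional choices, the relaxed optimum would be about 42.1, but machines are indivisible.
lathe + bender + borer + saw: floor space 7 + 2 + 3 + 11 = 23 ≤ 23, output 17 + 2 + 7 + 12 = 38.
lathe + planer + borer: floor space 7 + 12 + 3 = 22 ≤ 23, output 17 + 17 + 7 = 41.
lathe + planer + bender: floor space 7 + 12 + 2 = 21 ≤ 23, output 17 + 17 + 2 = 36.
Best is lathe, planer, and borer with total output 41.

41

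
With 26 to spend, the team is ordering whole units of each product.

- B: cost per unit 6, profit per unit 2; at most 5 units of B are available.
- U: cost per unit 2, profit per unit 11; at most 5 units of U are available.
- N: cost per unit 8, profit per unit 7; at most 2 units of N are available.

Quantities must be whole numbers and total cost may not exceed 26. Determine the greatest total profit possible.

69

Take 5×U and 2×N: cost 26 ≤ 26, profit 5·11 + 2·7 = 69.
U has the best ratio (11/2) and is taken to its limit of 5; remaining capacity is filled optimally with the others.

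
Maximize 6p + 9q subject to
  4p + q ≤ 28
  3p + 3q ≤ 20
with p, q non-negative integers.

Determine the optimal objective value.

54

The continuous relaxation peaks at (0, 6.67) with value 60.00; rounding to a feasible lattice point costs some objective.
(p,q)=(0,6): 4·0+1·6=6≤28, 3·0+3·6=18≤20, objective 54.
(p,q)=(1,5): 4·1+1·5=9≤28, 3·1+3·5=18≤20, objective 51.
No feasible integer point exceeds 54.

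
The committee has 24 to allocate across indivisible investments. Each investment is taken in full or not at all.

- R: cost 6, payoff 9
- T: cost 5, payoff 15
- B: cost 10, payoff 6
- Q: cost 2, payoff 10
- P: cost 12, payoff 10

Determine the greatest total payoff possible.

Allowing fractional choices, the relaxed optimum would be about 43.2, but investments are indivisible.
T + Q + P: cost 5 + 2 + 12 = 19 ≤ 24, payoff 15 + 10 + 10 = 35.
R + T + Q: cost 6 + 5 + 2 = 13 ≤ 24, payoff 9 + 15 + 10 = 34.
R + T + B + Q: cost 6 + 5 + 10 + 2 = 23 ≤ 24, payoff 9 + 15 + 6 + 10 = 40.
Best is R, T, B, and Q with total payoff 40.

40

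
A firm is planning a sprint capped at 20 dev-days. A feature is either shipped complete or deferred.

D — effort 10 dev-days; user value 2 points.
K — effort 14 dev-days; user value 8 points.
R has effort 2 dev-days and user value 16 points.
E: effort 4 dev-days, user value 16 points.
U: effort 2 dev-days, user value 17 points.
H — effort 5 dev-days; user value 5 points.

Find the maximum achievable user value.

54

Take R, E, U, and H: effort 2 + 4 + 2 + 5 = 13 ≤ 20, user value 16 + 16 + 17 + 5 = 54.
No other feasible combination does better.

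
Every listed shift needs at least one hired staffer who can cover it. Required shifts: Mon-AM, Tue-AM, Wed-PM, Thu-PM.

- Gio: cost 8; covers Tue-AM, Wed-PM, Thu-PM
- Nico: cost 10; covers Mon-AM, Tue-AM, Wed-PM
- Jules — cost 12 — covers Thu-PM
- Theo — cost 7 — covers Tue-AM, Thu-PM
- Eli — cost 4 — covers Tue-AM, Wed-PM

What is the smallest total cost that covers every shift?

The greedy cost-per-new-shift heuristic would pick Eli, Theo, and Nico for 21, but a cheaper cover exists.
Choose Nico and Theo: together they cover Mon-AM, Tue-AM, Wed-PM, Thu-PM — every shift.
Total cost: 10 + 7 = 17.
No cover costs less than 17.

17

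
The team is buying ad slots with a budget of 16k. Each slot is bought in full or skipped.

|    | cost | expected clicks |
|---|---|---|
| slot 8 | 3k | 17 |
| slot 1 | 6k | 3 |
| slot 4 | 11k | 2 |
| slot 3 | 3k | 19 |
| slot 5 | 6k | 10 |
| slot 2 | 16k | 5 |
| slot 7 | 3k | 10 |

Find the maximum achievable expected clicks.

Take slot 8, slot 3, slot 5, and slot 7: cost 3 + 3 + 6 + 3 = 15 ≤ 16, expected clicks 17 + 19 + 10 + 10 = 56.
No other feasible combination does better.

56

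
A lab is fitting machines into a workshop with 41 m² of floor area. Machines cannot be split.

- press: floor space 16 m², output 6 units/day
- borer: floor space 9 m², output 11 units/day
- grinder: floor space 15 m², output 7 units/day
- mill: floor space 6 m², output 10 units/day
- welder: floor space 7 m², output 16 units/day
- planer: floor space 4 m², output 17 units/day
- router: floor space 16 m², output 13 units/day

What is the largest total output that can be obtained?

61

Allowing fractional choices, the relaxed optimum would be about 66.2, but machines are indivisible.
mill + welder + planer + router: floor space 6 + 7 + 4 + 16 = 33 ≤ 41, output 10 + 16 + 17 + 13 = 56.
borer + welder + planer + router: floor space 9 + 7 + 4 + 16 = 36 ≤ 41, output 11 + 16 + 17 + 13 = 57.
borer + grinder + mill + welder + planer: floor space 9 + 15 + 6 + 7 + 4 = 41 ≤ 41, output 11 + 7 + 10 + 16 + 17 = 61.
Best is borer, grinder, mill, welder, and planer with total output 61.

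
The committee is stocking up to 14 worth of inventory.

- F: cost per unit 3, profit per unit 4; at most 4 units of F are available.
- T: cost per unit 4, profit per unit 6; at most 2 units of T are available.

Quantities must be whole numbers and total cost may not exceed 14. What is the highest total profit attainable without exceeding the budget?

This is a bounded integer knapsack.
3×F and 1×T: cost 13 ≤ 14, profit 3·4 + 1·6 = 18.
2×F and 2×T: cost 14 ≤ 14, profit 2·4 + 2·6 = 20.
Best is 20.

20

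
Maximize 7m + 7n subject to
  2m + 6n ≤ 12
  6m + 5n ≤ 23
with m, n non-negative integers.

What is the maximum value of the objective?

28

(m,n)=(3,1) is feasible, giving 28.
(m,n)=(2,1) is feasible, giving 21.
(m,n)=(3,0) is feasible, giving 21.
Maximum is 28 at (m,n)=(3,1).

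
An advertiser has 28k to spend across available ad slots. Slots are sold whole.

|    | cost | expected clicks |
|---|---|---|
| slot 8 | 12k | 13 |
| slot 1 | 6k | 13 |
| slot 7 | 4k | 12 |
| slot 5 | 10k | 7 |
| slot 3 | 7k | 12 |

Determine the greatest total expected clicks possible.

slot 1 + slot 7 + slot 5 + slot 3: cost 6 + 4 + 10 + 7 = 27 ≤ 28, expected clicks 13 + 12 + 7 + 12 = 44.
slot 8 + slot 1 + slot 3: cost 12 + 6 + 7 = 25 ≤ 28, expected clicks 13 + 13 + 12 = 38.
slot 8 + slot 1 + slot 7: cost 12 + 6 + 4 = 22 ≤ 28, expected clicks 13 + 13 + 12 = 38.
Best is slot 1, slot 7, slot 5, and slot 3 with total expected clicks 44.

44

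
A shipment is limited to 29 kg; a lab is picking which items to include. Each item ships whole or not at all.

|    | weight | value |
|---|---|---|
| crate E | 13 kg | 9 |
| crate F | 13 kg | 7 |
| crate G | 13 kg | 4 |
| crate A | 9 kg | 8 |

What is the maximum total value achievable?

Allowing fractional choices, the relaxed optimum would be about 20.8, but items are indivisible.
crate E + crate F: weight 13 + 13 = 26 ≤ 29, value 9 + 7 = 16.
crate E + crate A: weight 13 + 9 = 22 ≤ 29, value 9 + 8 = 17.
crate F + crate A: weight 13 + 9 = 22 ≤ 29, value 7 + 8 = 15.
Best is crate E and crate A with total value 17.

17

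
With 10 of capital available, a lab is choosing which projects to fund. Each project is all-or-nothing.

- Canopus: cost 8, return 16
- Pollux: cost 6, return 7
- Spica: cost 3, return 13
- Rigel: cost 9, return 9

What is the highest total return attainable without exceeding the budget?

This is a 0-1 knapsack instance.
Allowing fractional choices, the relaxed optimum would be about 27.0, but projects are indivisible.
Canopus: cost 8 ≤ 10, return 16.
Pollux + Spica: cost 6 + 3 = 9 ≤ 10, return 7 + 13 = 20.
Best is Pollux and Spica with total return 20.

20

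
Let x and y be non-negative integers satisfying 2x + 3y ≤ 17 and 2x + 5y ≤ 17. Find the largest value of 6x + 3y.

(x,y)=(8,0) is feasible, giving 48.
(x,y)=(7,0) is feasible, giving 42.
Maximum is 48 at (x,y)=(8,0).

48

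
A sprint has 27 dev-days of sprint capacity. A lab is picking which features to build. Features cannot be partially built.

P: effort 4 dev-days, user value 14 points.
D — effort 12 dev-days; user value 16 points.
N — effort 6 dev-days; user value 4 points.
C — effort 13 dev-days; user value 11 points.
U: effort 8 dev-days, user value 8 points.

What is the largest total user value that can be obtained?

Allowing fractional choices, the relaxed optimum would be about 40.5, but features are indivisible.
P + D + U: effort 4 + 12 + 8 = 24 ≤ 27, user value 14 + 16 + 8 = 38.
P + D + N: effort 4 + 12 + 6 = 22 ≤ 27, user value 14 + 16 + 4 = 34.
Best is P, D, and U with total user value 38.

38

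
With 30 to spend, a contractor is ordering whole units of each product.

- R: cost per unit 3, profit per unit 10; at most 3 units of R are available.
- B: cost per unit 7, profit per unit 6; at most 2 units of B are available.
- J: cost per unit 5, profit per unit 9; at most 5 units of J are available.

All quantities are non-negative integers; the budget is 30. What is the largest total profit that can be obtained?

66

3×R and 4×J: cost 29 ≤ 30, profit 3·10 + 4·9 = 66.
3×R and 3×J: cost 24 ≤ 30, profit 3·10 + 3·9 = 57.
Best is 66.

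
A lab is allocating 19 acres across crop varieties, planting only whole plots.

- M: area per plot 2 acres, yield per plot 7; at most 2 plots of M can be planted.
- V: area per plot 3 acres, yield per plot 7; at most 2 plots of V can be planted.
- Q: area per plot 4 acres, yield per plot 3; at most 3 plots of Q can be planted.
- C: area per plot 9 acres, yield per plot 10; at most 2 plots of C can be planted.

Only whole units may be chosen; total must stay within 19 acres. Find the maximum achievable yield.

38

This is a bounded integer knapsack.
M has the best ratio (7/2); taking only M gives at most 2×7 = 14 (stopped by the supply cap of 2).
Mixing does better — 2×M, 2×V, and 1×C: area 19 ≤ 19, yield 2·7 + 2·7 + 1·10 = 38.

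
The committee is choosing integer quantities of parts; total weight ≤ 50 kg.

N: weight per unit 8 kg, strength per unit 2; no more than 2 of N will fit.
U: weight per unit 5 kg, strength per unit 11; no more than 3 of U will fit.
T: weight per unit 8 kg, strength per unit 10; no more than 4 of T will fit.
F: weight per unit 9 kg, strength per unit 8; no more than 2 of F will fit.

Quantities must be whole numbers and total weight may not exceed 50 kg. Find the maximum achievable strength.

U has the best ratio (11/5); taking only U gives at most 3×11 = 33 (stopped by the supply cap of 3).
Mixing does better — 3×U and 4×T: weight 47 ≤ 50, strength 3·11 + 4·10 = 73.

73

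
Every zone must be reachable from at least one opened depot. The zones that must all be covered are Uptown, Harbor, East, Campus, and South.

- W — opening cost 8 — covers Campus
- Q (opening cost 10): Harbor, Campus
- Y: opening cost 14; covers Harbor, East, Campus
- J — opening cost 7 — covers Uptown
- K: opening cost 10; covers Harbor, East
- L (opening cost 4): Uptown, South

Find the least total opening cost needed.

Choose Y and L: together they cover Uptown, Harbor, East, Campus, South — every zone.
Total opening cost: 14 + 4 = 18.
No cover costs less than 18.

18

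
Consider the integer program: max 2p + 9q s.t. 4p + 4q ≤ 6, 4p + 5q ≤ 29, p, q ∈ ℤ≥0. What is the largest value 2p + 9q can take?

The continuous relaxation peaks at (0, 1.5) with value 13.50; rounding to a feasible lattice point costs some objective.
(p,q)=(0,1) is feasible, giving 9.
(p,q)=(1,0) is feasible, giving 2.
(p,q)=(0,0) is feasible, giving 0.
Maximum is 9 at (p,q)=(0,1).

9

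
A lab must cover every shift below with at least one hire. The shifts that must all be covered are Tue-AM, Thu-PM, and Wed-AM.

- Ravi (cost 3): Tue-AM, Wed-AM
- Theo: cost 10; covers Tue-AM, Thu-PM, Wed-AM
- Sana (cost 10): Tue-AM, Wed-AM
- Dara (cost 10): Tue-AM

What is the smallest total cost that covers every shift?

10

This is an integer covering problem.
The greedy cost-per-new-shift heuristic would pick Ravi and Theo for 13, but a cheaper cover exists.
Theo alone covers Tue-AM, Thu-PM, Wed-AM — every shift.
Total cost: 10.
No cover costs less than 10.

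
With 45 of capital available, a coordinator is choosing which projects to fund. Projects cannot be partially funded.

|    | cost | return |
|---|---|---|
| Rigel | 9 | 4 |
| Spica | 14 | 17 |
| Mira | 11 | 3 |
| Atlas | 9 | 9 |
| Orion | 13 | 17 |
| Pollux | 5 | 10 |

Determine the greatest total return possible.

This is a 0-1 knapsack instance.
Take Spica, Atlas, Orion, and Pollux: cost 14 + 9 + 13 + 5 = 41 ≤ 45, return 17 + 9 + 17 + 10 = 53.
No other feasible combination does better.

53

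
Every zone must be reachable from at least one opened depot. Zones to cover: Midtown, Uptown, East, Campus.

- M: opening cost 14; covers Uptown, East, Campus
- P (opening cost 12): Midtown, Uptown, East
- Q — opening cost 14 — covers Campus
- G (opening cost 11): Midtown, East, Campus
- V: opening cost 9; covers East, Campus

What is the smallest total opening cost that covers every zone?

The greedy cost-per-new-zone heuristic would pick G and P for 23, but a cheaper cover exists.
Choose P and V: together they cover Midtown, Uptown, East, Campus — every zone.
Total opening cost: 12 + 9 = 21.
No cover costs less than 21.

21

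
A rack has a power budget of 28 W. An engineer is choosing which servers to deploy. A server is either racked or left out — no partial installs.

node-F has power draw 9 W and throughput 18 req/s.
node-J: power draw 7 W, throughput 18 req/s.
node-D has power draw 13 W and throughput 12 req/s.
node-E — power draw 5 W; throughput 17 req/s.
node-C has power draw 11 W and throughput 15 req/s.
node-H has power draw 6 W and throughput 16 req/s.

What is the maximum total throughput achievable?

69

This is an integer program with binary decision variables.
Take node-F, node-J, node-E, and node-H: power draw 9 + 7 + 5 + 6 = 27 ≤ 28, throughput 18 + 18 + 17 + 16 = 69.
No other feasible combination does better.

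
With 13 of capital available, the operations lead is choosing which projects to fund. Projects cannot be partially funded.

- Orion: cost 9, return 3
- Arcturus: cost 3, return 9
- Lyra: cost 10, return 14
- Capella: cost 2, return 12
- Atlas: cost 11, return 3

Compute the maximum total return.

Treat it as a binary knapsack problem.
Take Lyra and Capella: cost 10 + 2 = 12 ≤ 13, return 14 + 12 = 26.
No other feasible combination does better.

26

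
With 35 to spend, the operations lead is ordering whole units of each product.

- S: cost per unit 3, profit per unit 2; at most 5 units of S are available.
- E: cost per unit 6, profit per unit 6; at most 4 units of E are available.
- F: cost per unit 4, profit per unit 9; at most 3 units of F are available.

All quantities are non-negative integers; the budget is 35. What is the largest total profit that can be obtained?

47

This is a bounded integer knapsack.
Take 1×S, 3×E, and 3×F: cost 33 ≤ 35, profit 1·2 + 3·6 + 3·9 = 47.
F has the best ratio (9/4) and is taken to its limit of 3; remaining capacity is filled optimally with the others.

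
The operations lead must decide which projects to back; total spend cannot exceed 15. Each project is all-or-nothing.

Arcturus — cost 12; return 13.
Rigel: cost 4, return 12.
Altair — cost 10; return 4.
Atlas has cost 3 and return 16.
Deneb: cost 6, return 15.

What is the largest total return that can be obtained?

43

Allowing fractional choices, the relaxed optimum would be about 45.2, but projects are indivisible.
Rigel + Atlas + Deneb: cost 4 + 3 + 6 = 13 ≤ 15, return 12 + 16 + 15 = 43.
Arcturus + Atlas: cost 12 + 3 = 15 ≤ 15, return 13 + 16 = 29.
Atlas + Deneb: cost 3 + 6 = 9 ≤ 15, return 16 + 15 = 31.
Best is Rigel, Atlas, and Deneb with total return 43.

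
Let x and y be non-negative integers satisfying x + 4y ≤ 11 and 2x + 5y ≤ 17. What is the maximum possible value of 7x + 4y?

Relaxing integrality, the LP optimum is 59.50 at (x,y) = (8.5, 0), which is not an integer point.
(x,y)=(8,0) is feasible, giving 56.
(x,y)=(7,0) is feasible, giving 49.
Maximum is 56 at (x,y)=(8,0).

56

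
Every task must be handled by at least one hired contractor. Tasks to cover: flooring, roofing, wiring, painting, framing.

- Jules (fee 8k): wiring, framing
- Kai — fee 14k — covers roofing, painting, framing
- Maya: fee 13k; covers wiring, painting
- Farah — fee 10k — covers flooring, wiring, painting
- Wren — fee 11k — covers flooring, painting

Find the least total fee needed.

24

Choose Kai and Farah: together they cover flooring, roofing, wiring, painting, framing — every task.
Total fee: 14 + 10 = 24.
No cover costs less than 24.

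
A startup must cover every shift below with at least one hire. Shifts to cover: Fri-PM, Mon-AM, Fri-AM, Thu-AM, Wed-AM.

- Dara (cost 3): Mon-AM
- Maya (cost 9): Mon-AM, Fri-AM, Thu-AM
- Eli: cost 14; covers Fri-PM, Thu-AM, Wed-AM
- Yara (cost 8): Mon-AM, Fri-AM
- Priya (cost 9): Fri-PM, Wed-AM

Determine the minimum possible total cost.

18

The greedy cost-per-new-shift heuristic would pick Dara, Maya, and Priya for 21, but a cheaper cover exists.
Choose Maya and Priya: together they cover Fri-PM, Mon-AM, Fri-AM, Thu-AM, Wed-AM — every shift.
Total cost: 9 + 9 = 18.
No cover costs less than 18.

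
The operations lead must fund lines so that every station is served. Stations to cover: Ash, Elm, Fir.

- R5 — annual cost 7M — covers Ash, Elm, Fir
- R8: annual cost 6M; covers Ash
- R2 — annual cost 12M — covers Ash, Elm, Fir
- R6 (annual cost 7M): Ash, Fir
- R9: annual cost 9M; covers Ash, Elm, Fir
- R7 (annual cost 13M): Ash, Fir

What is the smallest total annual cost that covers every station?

7

R5 alone covers Ash, Elm, Fir — every station.
Total annual cost: 7.
No cover costs less than 7.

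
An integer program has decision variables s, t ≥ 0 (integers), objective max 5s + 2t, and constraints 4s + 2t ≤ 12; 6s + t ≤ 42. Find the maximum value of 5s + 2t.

(s,t)=(3,0): 4·3+2·0=12≤12, 6·3+1·0=18≤42, objective 15.
(s,t)=(2,1): 4·2+2·1=10≤12, 6·2+1·1=13≤42, objective 12.
(s,t)=(2,0): 4·2+2·0=8≤12, 6·2+1·0=12≤42, objective 10.
Maximum is 15 at (s,t)=(3,0).

15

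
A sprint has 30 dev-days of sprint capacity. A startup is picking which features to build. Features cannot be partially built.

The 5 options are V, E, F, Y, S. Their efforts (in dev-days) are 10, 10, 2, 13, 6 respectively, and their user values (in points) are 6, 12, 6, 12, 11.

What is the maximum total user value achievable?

Allowing fractional choices, the relaxed optimum would be about 40.1, but features are indivisible.
E + Y + S: effort 10 + 13 + 6 = 29 ≤ 30, user value 12 + 12 + 11 = 35.
E + F + Y: effort 10 + 2 + 13 = 25 ≤ 30, user value 12 + 6 + 12 = 30.
V + E + F + S: effort 10 + 10 + 2 + 6 = 28 ≤ 30, user value 6 + 12 + 6 + 11 = 35.
The maximum user value is 35; one optimal choice is V, E, F, and S.

35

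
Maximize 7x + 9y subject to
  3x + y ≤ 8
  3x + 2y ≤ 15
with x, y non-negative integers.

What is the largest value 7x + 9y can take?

(x,y)=(0,7): 3·0+1·7=7≤8, 3·0+2·7=14≤15, objective 63.
(x,y)=(0,6): 3·0+1·6=6≤8, 3·0+2·6=12≤15, objective 54.
The best lattice point is (0,7), giving 63.

63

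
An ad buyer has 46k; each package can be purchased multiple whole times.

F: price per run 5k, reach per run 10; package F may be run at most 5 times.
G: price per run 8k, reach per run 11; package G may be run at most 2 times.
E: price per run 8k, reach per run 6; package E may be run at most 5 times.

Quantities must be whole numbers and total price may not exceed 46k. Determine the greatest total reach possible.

Take 5×F and 2×G: price 41 ≤ 46, reach 5·10 + 2·11 = 72.
F has the best ratio (10/5) and is taken to its limit of 5; remaining capacity is filled optimally with the others.

72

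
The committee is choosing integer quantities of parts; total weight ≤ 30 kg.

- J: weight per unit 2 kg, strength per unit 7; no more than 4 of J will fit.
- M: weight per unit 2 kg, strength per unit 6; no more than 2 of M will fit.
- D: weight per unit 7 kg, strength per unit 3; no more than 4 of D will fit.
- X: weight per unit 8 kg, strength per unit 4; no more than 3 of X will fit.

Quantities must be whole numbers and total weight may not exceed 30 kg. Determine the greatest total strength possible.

4×J, 2×M, 1×D, and 1×X: weight 27 ≤ 30, strength 4·7 + 2·6 + 1·3 + 1·4 = 47.
4×J, 2×M, and 2×X: weight 28 ≤ 30, strength 4·7 + 2·6 + 2·4 = 48.
Best is 48.

48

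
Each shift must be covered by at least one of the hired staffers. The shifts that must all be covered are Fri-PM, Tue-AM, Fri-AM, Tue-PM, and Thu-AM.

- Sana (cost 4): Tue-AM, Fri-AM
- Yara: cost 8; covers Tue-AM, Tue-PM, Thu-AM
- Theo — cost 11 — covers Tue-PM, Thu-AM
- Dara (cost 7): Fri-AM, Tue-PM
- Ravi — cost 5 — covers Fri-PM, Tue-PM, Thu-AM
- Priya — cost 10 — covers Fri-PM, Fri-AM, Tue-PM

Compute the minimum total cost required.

This is a weighted set-cover instance.
Choose Sana and Ravi: together they cover Fri-PM, Tue-AM, Fri-AM, Tue-PM, Thu-AM — every shift.
Total cost: 4 + 5 = 9.
No cover costs less than 9.

9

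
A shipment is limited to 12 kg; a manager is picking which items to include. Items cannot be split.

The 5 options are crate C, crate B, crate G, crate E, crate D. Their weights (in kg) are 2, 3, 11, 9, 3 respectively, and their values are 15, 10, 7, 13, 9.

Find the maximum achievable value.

34

Allowing fractional choices, the relaxed optimum would be about 39.8, but items are indivisible.
crate C + crate B + crate D: weight 2 + 3 + 3 = 8 ≤ 12, value 15 + 10 + 9 = 34.
crate C + crate E: weight 2 + 9 = 11 ≤ 12, value 15 + 13 = 28.
crate C + crate B: weight 2 + 3 = 5 ≤ 12, value 15 + 10 = 25.
Best is crate C, crate B, and crate D with total value 34.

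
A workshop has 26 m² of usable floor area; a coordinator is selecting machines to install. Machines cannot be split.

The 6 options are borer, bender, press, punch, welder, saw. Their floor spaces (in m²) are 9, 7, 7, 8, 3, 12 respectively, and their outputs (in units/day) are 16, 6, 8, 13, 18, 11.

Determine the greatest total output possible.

48

Treat it as a binary knapsack problem.
Take borer, bender, press, and welder: floor space 9 + 7 + 7 + 3 = 26 ≤ 26, output 16 + 6 + 8 + 18 = 48.
No other feasible combination does better.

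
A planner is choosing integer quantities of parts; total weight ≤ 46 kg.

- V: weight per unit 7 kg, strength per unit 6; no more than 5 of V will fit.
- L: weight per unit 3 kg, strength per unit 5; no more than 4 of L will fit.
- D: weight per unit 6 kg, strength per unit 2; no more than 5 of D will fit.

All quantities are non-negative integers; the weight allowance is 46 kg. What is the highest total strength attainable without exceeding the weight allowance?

46

L has the best ratio (5/3); taking only L gives at most 4×5 = 20 (stopped by the supply cap of 4).
Mixing does better — 4×V, 4×L, and 1×D: weight 46 ≤ 46, strength 4·6 + 4·5 + 1·2 = 46.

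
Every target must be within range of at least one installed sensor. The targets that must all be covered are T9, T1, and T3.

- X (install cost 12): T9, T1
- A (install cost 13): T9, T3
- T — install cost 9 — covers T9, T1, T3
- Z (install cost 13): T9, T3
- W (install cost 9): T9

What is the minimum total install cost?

9

T alone covers T9, T1, T3 — every target.
Total install cost: 9.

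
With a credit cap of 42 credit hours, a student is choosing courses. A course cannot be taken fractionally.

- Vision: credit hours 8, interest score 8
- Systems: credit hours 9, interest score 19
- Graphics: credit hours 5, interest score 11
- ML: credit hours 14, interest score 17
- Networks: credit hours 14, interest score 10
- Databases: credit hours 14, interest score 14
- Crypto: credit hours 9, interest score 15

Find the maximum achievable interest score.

This is a 0-1 knapsack instance.
Allowing fractional choices, the relaxed optimum would be about 67.0, but courses are indivisible.
Systems + Graphics + ML + Crypto: credit hours 9 + 5 + 14 + 9 = 37 ≤ 42, interest score 19 + 11 + 17 + 15 = 62.
Systems + Graphics + ML + Databases: credit hours 9 + 5 + 14 + 14 = 42 ≤ 42, interest score 19 + 11 + 17 + 14 = 61.
Best is Systems, Graphics, ML, and Crypto with total interest score 62.

62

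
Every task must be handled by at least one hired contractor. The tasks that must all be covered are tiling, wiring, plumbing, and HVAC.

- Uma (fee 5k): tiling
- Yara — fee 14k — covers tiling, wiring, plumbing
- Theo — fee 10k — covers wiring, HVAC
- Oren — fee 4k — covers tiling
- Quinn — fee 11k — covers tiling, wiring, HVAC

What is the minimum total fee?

This is a weighted set-cover instance.
The greedy cost-per-new-task heuristic would pick Quinn and Yara for 25, but a cheaper cover exists.
Choose Yara and Theo: together they cover tiling, wiring, plumbing, HVAC — every task.
Total fee: 14 + 10 = 24.
No cover costs less than 24.

24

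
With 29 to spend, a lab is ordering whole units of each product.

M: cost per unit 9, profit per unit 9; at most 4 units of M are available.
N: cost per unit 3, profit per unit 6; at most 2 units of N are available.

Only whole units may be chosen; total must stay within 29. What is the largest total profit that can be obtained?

30

N has the best ratio (6/3); taking only N gives at most 2×6 = 12 (stopped by the supply cap of 2).
Mixing does better — 2×M and 2×N: cost 24 ≤ 29, profit 2·9 + 2·6 = 30.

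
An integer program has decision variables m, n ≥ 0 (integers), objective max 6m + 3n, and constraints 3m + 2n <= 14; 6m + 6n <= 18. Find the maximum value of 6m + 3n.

(m,n)=(3,0): 3·3+2·0=9≤14, 6·3+6·0=18≤18, objective 18.
(m,n)=(2,1): 3·2+2·1=8≤14, 6·2+6·1=18≤18, objective 15.
(m,n)=(2,0): 3·2+2·0=6≤14, 6·2+6·0=12≤18, objective 12.
The best lattice point is (3,0), giving 18.

18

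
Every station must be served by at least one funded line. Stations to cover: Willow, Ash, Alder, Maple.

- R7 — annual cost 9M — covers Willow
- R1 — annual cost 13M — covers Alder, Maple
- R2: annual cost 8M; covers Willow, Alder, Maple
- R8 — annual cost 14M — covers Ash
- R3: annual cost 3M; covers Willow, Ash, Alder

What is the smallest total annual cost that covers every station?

Choose R2 and R3: together they cover Willow, Ash, Alder, Maple — every station.
Total annual cost: 8 + 3 = 11.
No cover costs less than 11.

11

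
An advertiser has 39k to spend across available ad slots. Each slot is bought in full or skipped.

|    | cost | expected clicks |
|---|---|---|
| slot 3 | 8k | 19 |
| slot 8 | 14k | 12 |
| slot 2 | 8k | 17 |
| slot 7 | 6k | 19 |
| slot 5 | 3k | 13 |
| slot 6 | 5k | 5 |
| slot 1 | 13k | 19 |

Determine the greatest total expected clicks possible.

87

Allowing fractional choices, the relaxed optimum would be about 88.0, but ad slots are indivisible.
slot 3 + slot 8 + slot 2 + slot 7 + slot 5: cost 8 + 14 + 8 + 6 + 3 = 39 ≤ 39, expected clicks 19 + 12 + 17 + 19 + 13 = 80.
slot 3 + slot 2 + slot 7 + slot 5 + slot 1: cost 8 + 8 + 6 + 3 + 13 = 38 ≤ 39, expected clicks 19 + 17 + 19 + 13 + 19 = 87.
Best is slot 3, slot 2, slot 7, slot 5, and slot 1 with total expected clicks 87.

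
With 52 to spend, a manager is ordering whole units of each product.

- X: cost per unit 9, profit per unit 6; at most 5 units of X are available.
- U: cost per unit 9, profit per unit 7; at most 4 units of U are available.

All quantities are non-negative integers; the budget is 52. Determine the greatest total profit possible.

2×X and 3×U: cost 45 ≤ 52, profit 2·6 + 3·7 = 33.
1×X and 4×U: cost 45 ≤ 52, profit 1·6 + 4·7 = 34.
Best is 34.

34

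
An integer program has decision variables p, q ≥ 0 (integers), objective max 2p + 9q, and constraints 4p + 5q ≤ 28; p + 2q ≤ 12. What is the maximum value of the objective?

The continuous relaxation peaks at (0, 5.6) with value 50.40; rounding to a feasible lattice point costs some objective.
(p,q)=(0,5): 4·0+5·5=25≤28, 1·0+2·5=10≤12, objective 45.
(p,q)=(1,4): 4·1+5·4=24≤28, 1·1+2·4=9≤12, objective 38.
(p,q)=(0,4): 4·0+5·4=20≤28, 1·0+2·4=8≤12, objective 36.
The best lattice point is (0,5), giving 45.

45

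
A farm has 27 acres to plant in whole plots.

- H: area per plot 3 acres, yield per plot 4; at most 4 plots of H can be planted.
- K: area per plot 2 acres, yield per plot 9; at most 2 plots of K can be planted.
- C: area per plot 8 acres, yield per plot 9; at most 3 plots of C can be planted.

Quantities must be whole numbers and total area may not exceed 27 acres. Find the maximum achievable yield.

This is a bounded integer knapsack.
2×H, 2×K, and 2×C: area 26 ≤ 27, yield 2·4 + 2·9 + 2·9 = 44.
4×H, 2×K, and 1×C: area 24 ≤ 27, yield 4·4 + 2·9 + 1·9 = 43.
Best is 44.

44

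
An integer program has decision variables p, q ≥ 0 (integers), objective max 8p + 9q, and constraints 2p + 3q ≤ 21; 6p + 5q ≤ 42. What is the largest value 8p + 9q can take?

63

Relaxing integrality, the LP optimum is 68.25 at (p,q) = (2.62, 5.25), which is not an integer point.
(p,q)=(0,7): 2·0+3·7=21≤21, 6·0+5·7=35≤42, objective 63.
(p,q)=(1,6): 2·1+3·6=20≤21, 6·1+5·6=36≤42, objective 62.
(p,q)=(2,5): 2·2+3·5=19≤21, 6·2+5·5=37≤42, objective 61.
Maximum is 63 at (p,q)=(0,7).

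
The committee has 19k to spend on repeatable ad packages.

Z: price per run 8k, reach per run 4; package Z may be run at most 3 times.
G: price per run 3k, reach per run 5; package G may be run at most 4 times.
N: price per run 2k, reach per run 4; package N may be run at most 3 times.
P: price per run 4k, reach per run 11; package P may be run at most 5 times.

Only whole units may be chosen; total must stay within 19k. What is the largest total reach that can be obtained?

49

P has the best ratio (11/4); taking only P gives at most 4×11 = 44 (stopped by the price limit).
Mixing does better — 1×G and 4×P: price 19 ≤ 19, reach 1·5 + 4·11 = 49.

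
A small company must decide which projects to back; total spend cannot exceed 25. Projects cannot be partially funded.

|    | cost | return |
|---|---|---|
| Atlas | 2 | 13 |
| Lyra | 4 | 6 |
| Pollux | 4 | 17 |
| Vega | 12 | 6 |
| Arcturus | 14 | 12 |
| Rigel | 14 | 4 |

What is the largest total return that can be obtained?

Treat it as a binary knapsack problem.
Allowing fractional choices, the relaxed optimum would be about 48.5, but projects are indivisible.
Atlas + Lyra + Pollux + Arcturus: cost 2 + 4 + 4 + 14 = 24 ≤ 25, return 13 + 6 + 17 + 12 = 48.
Atlas + Pollux + Arcturus: cost 2 + 4 + 14 = 20 ≤ 25, return 13 + 17 + 12 = 42.
Best is Atlas, Lyra, Pollux, and Arcturus with total return 48.

48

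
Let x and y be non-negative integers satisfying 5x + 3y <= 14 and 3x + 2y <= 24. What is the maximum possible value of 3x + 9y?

36

(x,y)=(0,4): 5·0+3·4=12≤14, 3·0+2·4=8≤24, objective 36.
(x,y)=(1,3): 5·1+3·3=14≤14, 3·1+2·3=9≤24, objective 30.
(x,y)=(0,3): 5·0+3·3=9≤14, 3·0+2·3=6≤24, objective 27.
Maximum is 36 at (x,y)=(0,4).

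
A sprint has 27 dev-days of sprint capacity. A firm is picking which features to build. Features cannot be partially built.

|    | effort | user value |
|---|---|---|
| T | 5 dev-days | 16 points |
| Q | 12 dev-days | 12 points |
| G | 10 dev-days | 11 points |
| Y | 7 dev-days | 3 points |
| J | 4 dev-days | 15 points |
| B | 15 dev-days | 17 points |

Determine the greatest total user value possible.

Take T, J, and B: effort 5 + 4 + 15 = 24 ≤ 27, user value 16 + 15 + 17 = 48.
No other feasible combination does better.

48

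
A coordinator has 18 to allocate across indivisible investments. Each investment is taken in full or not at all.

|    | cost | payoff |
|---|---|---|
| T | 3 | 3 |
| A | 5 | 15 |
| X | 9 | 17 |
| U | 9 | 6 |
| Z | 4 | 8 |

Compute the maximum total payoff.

40

A + X + Z: cost 5 + 9 + 4 = 18 ≤ 18, payoff 15 + 17 + 8 = 40.
T + A + X: cost 3 + 5 + 9 = 17 ≤ 18, payoff 3 + 15 + 17 = 35.
A + X: cost 5 + 9 = 14 ≤ 18, payoff 15 + 17 = 32.
Best is A, X, and Z with total payoff 40.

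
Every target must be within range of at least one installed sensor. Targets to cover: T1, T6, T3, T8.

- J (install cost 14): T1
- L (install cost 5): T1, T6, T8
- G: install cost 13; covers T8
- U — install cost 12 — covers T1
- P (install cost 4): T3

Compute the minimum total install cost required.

This is a weighted set-cover instance.
Choose L and P: together they cover T1, T6, T3, T8 — every target.
Total install cost: 5 + 4 = 9.
No cover costs less than 9.

9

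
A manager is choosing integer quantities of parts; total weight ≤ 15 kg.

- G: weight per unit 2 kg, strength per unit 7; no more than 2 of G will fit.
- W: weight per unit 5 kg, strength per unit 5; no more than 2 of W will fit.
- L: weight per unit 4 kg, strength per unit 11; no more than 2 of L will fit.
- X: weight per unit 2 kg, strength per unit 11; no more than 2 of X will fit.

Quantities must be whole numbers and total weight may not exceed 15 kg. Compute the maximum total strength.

51

2×G, 1×L, and 2×X: weight 12 ≤ 15, strength 2·7 + 1·11 + 2·11 = 47.
1×G, 2×L, and 2×X: weight 14 ≤ 15, strength 1·7 + 2·11 + 2·11 = 51.
Best is 51.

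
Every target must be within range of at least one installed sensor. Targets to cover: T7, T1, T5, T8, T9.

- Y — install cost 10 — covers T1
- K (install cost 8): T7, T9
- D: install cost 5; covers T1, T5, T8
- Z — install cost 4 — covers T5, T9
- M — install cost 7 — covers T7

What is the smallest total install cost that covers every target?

This is a weighted set-cover instance.
Choose K and D: together they cover T7, T1, T5, T8, T9 — every target.
Total install cost: 8 + 5 = 13.
No cover costs less than 13.

13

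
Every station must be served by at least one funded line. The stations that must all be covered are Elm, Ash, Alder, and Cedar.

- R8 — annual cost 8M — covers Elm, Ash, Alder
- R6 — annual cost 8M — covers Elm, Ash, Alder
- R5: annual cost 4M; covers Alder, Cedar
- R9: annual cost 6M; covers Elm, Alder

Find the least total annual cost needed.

12

This is an integer covering problem.
Choose R8 and R5: together they cover Elm, Ash, Alder, Cedar — every station.
Total annual cost: 8 + 4 = 12.
No cover costs less than 12.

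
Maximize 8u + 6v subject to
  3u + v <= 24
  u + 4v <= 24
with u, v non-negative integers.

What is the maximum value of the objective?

(u,v)=(7,3): 3·7+1·3=24≤24, 1·7+4·3=19≤24, objective 74.
(u,v)=(6,4): 3·6+1·4=22≤24, 1·6+4·4=22≤24, objective 72.
No feasible integer point exceeds 74.

74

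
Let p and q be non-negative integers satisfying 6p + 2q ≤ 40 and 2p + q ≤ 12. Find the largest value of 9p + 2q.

(p,q)=(6,0): 6·6+2·0=36≤40, 2·6+1·0=12≤12, objective 54.
(p,q)=(5,1): 6·5+2·1=32≤40, 2·5+1·1=11≤12, objective 47.
(p,q)=(5,0): 6·5+2·0=30≤40, 2·5+1·0=10≤12, objective 45.
No feasible integer point exceeds 54.

54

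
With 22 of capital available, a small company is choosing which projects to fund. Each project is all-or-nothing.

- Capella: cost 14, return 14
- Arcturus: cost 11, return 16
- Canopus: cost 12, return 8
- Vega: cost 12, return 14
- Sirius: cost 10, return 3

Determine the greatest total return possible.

Take Arcturus and Sirius: cost 11 + 10 = 21 ≤ 22, return 16 + 3 = 19.
No other feasible combination does better.

19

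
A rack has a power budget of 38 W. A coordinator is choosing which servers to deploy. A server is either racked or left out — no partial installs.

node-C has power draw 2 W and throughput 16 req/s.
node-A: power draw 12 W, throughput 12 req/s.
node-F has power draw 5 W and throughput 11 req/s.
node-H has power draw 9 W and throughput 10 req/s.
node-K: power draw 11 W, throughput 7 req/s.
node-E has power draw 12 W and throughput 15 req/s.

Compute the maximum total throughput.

Take node-C, node-A, node-F, and node-E: power draw 2 + 12 + 5 + 12 = 31 ≤ 38, throughput 16 + 12 + 11 + 15 = 54.
No other feasible combination does better.

54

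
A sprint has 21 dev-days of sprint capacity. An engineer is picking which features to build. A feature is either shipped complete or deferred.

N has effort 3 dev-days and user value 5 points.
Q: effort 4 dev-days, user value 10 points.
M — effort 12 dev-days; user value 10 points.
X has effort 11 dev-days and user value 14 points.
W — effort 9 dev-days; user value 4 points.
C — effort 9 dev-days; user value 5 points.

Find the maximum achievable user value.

Allowing fractional choices, the relaxed optimum would be about 31.5, but features are indivisible.
N + Q + X: effort 3 + 4 + 11 = 18 ≤ 21, user value 5 + 10 + 14 = 29.
Q + X: effort 4 + 11 = 15 ≤ 21, user value 10 + 14 = 24.
N + Q + M: effort 3 + 4 + 12 = 19 ≤ 21, user value 5 + 10 + 10 = 25.
Best is N, Q, and X with total user value 29.

29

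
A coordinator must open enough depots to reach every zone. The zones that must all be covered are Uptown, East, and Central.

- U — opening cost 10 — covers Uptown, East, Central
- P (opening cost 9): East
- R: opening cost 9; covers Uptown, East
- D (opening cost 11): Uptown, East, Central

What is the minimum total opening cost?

U alone covers Uptown, East, Central — every zone.
Total opening cost: 10.
No cover costs less than 10.

10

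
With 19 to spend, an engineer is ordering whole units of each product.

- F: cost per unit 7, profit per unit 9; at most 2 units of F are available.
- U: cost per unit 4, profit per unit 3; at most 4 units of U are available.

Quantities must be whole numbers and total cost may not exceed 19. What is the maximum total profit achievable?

This is a bounded integer knapsack.
F has the best ratio (9/7); taking only F gives at most 2×9 = 18 (stopped by the cost limit).
Mixing does better — 2×F and 1×U: cost 18 ≤ 19, profit 2·9 + 1·3 = 21.

21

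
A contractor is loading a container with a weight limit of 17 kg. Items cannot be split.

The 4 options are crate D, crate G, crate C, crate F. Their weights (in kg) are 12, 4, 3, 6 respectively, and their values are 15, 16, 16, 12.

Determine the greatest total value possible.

44

This is an integer program with binary decision variables.
crate G + crate C + crate F: weight 4 + 3 + 6 = 13 ≤ 17, value 16 + 16 + 12 = 44.
crate D + crate C: weight 12 + 3 = 15 ≤ 17, value 15 + 16 = 31.
crate G + crate C: weight 4 + 3 = 7 ≤ 17, value 16 + 16 = 32.
Best is crate G, crate C, and crate F with total value 44.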